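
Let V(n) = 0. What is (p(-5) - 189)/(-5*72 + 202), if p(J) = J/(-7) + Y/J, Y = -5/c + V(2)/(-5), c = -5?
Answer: 6597/5530 ≈ 1.1929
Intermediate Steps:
Y = 1 (Y = -5/(-5) + 0/(-5) = -5*(-1/5) + 0*(-1/5) = 1 + 0 = 1)
p(J) = 1/J - J/7 (p(J) = J/(-7) + 1/J = J*(-1/7) + 1/J = -J/7 + 1/J = 1/J - J/7)
(p(-5) - 189)/(-5*72 + 202) = ((1/(-5) - 1/7*(-5)) - 189)/(-5*72 + 202) = ((-1/5 + 5/7) - 189)/(-360 + 202) = (18/35 - 189)/(-158) = -6597/35*(-1/158) = 6597/5530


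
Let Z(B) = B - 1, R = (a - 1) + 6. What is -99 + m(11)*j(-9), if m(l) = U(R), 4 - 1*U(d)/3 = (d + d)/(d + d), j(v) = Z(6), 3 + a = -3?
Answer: -54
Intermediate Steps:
a = -6 (a = -3 - 3 = -6)
R = -1 (R = (-6 - 1) + 6 = -7 + 6 = -1)
Z(B) = -1 + B
j(v) = 5 (j(v) = -1 + 6 = 5)
U(d) = 9 (U(d) = 12 - 3*(d + d)/(d + d) = 12 - 3*2*d/(2*d) = 12 - 3*2*d*1/(2*d) = 12 - 3*1 = 12 - 3 = 9)
m(l) = 9
-99 + m(11)*j(-9) = -99 + 9*5 = -99 + 45 = -54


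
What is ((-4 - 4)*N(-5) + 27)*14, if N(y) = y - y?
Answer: 378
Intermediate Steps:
N(y) = 0
((-4 - 4)*N(-5) + 27)*14 = ((-4 - 4)*0 + 27)*14 = (-8*0 + 27)*14 = (0 + 27)*14 = 27*14 = 378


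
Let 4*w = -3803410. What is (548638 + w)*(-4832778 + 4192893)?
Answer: 514742050665/2 ≈ 2.5737e+11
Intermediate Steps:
w = -1901705/2 (w = (1/4)*(-3803410) = -1901705/2 ≈ -9.5085e+5)
(548638 + w)*(-4832778 + 4192893) = (548638 - 1901705/2)*(-4832778 + 4192893) = -804429/2*(-639885) = 514742050665/2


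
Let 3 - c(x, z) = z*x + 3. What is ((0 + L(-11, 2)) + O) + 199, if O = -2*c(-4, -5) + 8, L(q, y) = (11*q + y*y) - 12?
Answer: 118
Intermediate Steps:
c(x, z) = -x*z (c(x, z) = 3 - (z*x + 3) = 3 - (x*z + 3) = 3 - (3 + x*z) = 3 + (-3 - x*z) = -x*z)
L(q, y) = -12 + y² + 11*q (L(q, y) = (11*q + y²) - 12 = (y² + 11*q) - 12 = -12 + y² + 11*q)
O = 48 (O = -(-2)*(-4)*(-5) + 8 = -2*(-20) + 8 = 40 + 8 = 48)
((0 + L(-11, 2)) + O) + 199 = ((0 + (-12 + 2² + 11*(-11))) + 48) + 199 = ((0 + (-12 + 4 - 121)) + 48) + 199 = ((0 - 129) + 48) + 199 = (-129 + 48) + 199 = -81 + 199 = 118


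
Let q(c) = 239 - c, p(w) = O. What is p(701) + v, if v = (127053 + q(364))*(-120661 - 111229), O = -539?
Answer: -29433334459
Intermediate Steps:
p(w) = -539
v = -29433333920 (v = (127053 + (239 - 1*364))*(-120661 - 111229) = (127053 + (239 - 364))*(-231890) = (127053 - 125)*(-231890) = 126928*(-231890) = -29433333920)
p(701) + v = -539 - 29433333920 = -29433334459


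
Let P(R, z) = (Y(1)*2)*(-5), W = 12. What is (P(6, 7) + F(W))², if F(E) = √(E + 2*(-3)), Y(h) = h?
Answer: (10 - √6)² ≈ 57.010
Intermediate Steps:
P(R, z) = -10 (P(R, z) = (1*2)*(-5) = 2*(-5) = -10)
F(E) = √(-6 + E) (F(E) = √(E - 6) = √(-6 + E))
(P(6, 7) + F(W))² = (-10 + √(-6 + 12))² = (-10 + √6)²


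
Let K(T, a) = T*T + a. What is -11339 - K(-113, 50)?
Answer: -24158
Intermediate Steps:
K(T, a) = a + T² (K(T, a) = T² + a = a + T²)
-11339 - K(-113, 50) = -11339 - (50 + (-113)²) = -11339 - (50 + 12769) = -11339 - 1*12819 = -11339 - 12819 = -24158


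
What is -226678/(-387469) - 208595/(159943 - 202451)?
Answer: 90459724479/16470532252 ≈ 5.4922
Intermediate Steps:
-226678/(-387469) - 208595/(159943 - 202451) = -226678*(-1/387469) - 208595/(-42508) = 226678/387469 - 208595*(-1/42508) = 226678/387469 + 208595/42508 = 90459724479/16470532252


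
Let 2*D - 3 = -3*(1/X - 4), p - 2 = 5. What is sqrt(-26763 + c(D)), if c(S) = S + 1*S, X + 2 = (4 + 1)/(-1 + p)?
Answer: 3*I*sqrt(145614)/7 ≈ 163.54*I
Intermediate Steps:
p = 7 (p = 2 + 5 = 7)
X = -7/6 (X = -2 + (4 + 1)/(-1 + 7) = -2 + 5/6 = -7/6 ≈ -1.1667)
D = 123/14 (D = 3/2 + (-3*(1/(-7/6) - 4))/2 = 3/2 + (-3*(-6/7 - 4))/2 = 3/2 + (-3*(-34/7))/2 = 3/2 + (1/2)*(102/7) = 3/2 + 51/7 = 123/14 ≈ 8.7857)
c(S) = 2*S (c(S) = S + S = 2*S)
sqrt(-26763 + c(D)) = sqrt(-26763 + 2*(123/14)) = sqrt(-26763 + 123/7) = sqrt(-187218/7) = 3*I*sqrt(145614)/7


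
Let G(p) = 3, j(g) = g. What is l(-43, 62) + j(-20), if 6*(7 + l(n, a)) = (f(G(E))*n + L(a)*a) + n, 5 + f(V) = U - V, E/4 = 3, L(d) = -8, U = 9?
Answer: -124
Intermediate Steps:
E = 12 (E = 4*3 = 12)
f(V) = 4 - V (f(V) = -5 + (9 - V) = 4 - V)
l(n, a) = -7 - 4*a/3 + n/3 (l(n, a) = -7 + (((4 - 1*3)*n - 8*a) + n)/6 = -7 + (((4 - 3)*n - 8*a) + n)/6 = -7 + ((1*n - 8*a) + n)/6 = -7 + ((n - 8*a) + n)/6 = -7 + (-8*a + 2*n)/6 = -7 + (-4*a/3 + n/3) = -7 - 4*a/3 + n/3)
l(-43, 62) + j(-20) = (-7 - 4/3*62 + (1/3)*(-43)) - 20 = (-7 - 248/3 - 43/3) - 20 = -104 - 20 = -124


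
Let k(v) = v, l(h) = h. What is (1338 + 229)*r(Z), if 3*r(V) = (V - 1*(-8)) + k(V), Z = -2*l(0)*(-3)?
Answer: 12536/3 ≈ 4178.7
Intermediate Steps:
Z = 0 (Z = -2*0*(-3) = 0*(-3) = 0)
r(V) = 8/3 + 2*V/3 (r(V) = ((V - 1*(-8)) + V)/3 = ((V + 8) + V)/3 = ((8 + V) + V)/3 = (8 + 2*V)/3 = 8/3 + 2*V/3)
(1338 + 229)*r(Z) = (1338 + 229)*(8/3 + (⅔)*0) = 1567*(8/3 + 0) = 1567*(8/3) = 12536/3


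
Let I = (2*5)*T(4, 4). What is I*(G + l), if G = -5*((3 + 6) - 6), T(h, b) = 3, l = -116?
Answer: -3930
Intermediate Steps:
G = -15 (G = -5*(9 - 6) = -5*3 = -15)
I = 30 (I = (2*5)*3 = 10*3 = 30)
I*(G + l) = 30*(-15 - 116) = 30*(-131) = -3930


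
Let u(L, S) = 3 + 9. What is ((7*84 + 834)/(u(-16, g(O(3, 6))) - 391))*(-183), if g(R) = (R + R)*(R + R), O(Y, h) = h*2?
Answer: 260226/379 ≈ 686.61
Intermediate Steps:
O(Y, h) = 2*h
g(R) = 4*R**2 (g(R) = (2*R)*(2*R) = 4*R**2)
u(L, S) = 12
((7*84 + 834)/(u(-16, g(O(3, 6))) - 391))*(-183) = ((7*84 + 834)/(12 - 391))*(-183) = ((588 + 834)/(-379))*(-183) = (1422*(-1/379))*(-183) = -1422/379*(-183) = 260226/379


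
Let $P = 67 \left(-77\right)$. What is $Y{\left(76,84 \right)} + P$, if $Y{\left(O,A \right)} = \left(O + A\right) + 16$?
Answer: $-4983$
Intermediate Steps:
$Y{\left(O,A \right)} = 16 + A + O$ ($Y{\left(O,A \right)} = \left(A + O\right) + 16 = 16 + A + O$)
$P = -5159$
$Y{\left(76,84 \right)} + P = \left(16 + 84 + 76\right) - 5159 = 176 - 5159 = -4983$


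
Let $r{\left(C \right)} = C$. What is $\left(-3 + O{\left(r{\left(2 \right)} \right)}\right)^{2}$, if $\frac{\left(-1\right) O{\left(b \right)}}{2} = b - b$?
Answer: $9$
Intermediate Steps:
$O{\left(b \right)} = 0$ ($O{\left(b \right)} = - 2 \left(b - b\right) = \left(-2\right) 0 = 0$)
$\left(-3 + O{\left(r{\left(2 \right)} \right)}\right)^{2} = \left(-3 + 0\right)^{2} = \left(-3\right)^{2} = 9$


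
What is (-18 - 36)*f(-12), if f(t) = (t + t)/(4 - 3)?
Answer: 1296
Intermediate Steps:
f(t) = 2*t (f(t) = (2*t)/1 = (2*t)*1 = 2*t)
(-18 - 36)*f(-12) = (-18 - 36)*(2*(-12)) = -54*(-24) = 1296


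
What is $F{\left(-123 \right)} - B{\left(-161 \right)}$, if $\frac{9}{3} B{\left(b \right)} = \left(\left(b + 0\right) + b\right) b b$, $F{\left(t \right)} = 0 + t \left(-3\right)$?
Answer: $\frac{8347669}{3} \approx 2.7826 \cdot 10^{6}$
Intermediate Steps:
$F{\left(t \right)} = - 3 t$ ($F{\left(t \right)} = 0 - 3 t = - 3 t$)
$B{\left(b \right)} = \frac{2 b^{3}}{3}$ ($B{\left(b \right)} = \frac{\left(\left(b + 0\right) + b\right) b b}{3} = \frac{\left(b + b\right) b b}{3} = \frac{2 b b b}{3} = \frac{2 b^{2} b}{3} = \frac{2 b^{3}}{3}$)
$F{\left(-123 \right)} - B{\left(-161 \right)} = \left(-3\right) \left(-123\right) - \frac{2 \left(-161\right)^{3}}{3} = 369 - \frac{2}{3} \left(-4173281\right) = 369 - - \frac{8346562}{3} = 369 + \frac{8346562}{3} = \frac{8347669}{3}$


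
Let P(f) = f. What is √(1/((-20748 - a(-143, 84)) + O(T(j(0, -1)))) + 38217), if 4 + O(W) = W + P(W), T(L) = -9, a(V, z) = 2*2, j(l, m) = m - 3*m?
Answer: √16492893186718/20774 ≈ 195.49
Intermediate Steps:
j(l, m) = -2*m
a(V, z) = 4
O(W) = -4 + 2*W (O(W) = -4 + (W + W) = -4 + 2*W)
√(1/((-20748 - a(-143, 84)) + O(T(j(0, -1)))) + 38217) = √(1/((-20748 - 1*4) + (-4 + 2*(-9))) + 38217) = √(1/((-20748 - 4) + (-4 - 18)) + 38217) = √(1/(-20752 - 22) + 38217) = √(1/(-20774) + 38217) = √(-1/20774 + 38217) = √(793919957/20774) = √16492893186718/20774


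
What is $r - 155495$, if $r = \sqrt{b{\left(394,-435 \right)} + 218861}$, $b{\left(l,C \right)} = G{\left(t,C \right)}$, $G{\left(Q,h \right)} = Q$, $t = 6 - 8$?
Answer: $-155495 + \sqrt{218859} \approx -1.5503 \cdot 10^{5}$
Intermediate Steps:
$t = -2$ ($t = 6 - 8 = -2$)
$b{\left(l,C \right)} = -2$
$r = \sqrt{218859}$ ($r = \sqrt{-2 + 218861} = \sqrt{218859} \approx 467.82$)
$r - 155495 = \sqrt{218859} - 155495 = -155495 + \sqrt{218859}$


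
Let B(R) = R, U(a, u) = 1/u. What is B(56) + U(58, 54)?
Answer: 3025/54 ≈ 56.018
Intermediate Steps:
B(56) + U(58, 54) = 56 + 1/54 = 3025/54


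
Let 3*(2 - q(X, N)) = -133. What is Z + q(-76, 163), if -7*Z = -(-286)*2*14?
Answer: -3293/3 ≈ -1097.7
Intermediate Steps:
Z = -1144 (Z = -(-(-286)*2)*14/7 = -(-26*(-22))*14/7 = -572*14/7 = -1/7*8008 = -1144)
q(X, N) = 139/3 (q(X, N) = 2 - 1/3*(-133) = 2 + 133/3 = 139/3)
Z + q(-76, 163) = -1144 + 139/3 = -3293/3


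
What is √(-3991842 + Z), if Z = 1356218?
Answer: 2*I*√658906 ≈ 1623.5*I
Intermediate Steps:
√(-3991842 + Z) = √(-3991842 + 1356218) = √(-2635624) = 2*I*√658906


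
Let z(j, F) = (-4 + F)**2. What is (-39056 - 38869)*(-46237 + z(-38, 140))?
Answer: 2161717425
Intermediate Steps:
(-39056 - 38869)*(-46237 + z(-38, 140)) = (-39056 - 38869)*(-46237 + (-4 + 140)**2) = -77925*(-46237 + 136**2) = -77925*(-46237 + 18496) = -77925*(-27741) = 2161717425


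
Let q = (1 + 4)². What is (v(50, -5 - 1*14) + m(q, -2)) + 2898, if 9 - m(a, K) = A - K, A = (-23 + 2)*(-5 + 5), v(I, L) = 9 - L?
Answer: 2933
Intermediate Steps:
q = 25 (q = 5² = 25)
A = 0 (A = -21*0 = 0)
m(a, K) = 9 + K (m(a, K) = 9 - (0 - K) = 9 - (-1)*K = 9 + K)
(v(50, -5 - 1*14) + m(q, -2)) + 2898 = ((9 - (-5 - 1*14)) + (9 - 2)) + 2898 = ((9 - (-5 - 14)) + 7) + 2898 = ((9 - 1*(-19)) + 7) + 2898 = ((9 + 19) + 7) + 2898 = (28 + 7) + 2898 = 35 + 2898 = 2933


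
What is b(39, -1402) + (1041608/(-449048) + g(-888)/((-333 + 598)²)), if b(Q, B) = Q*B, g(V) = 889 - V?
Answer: -215538755314488/3941799475 ≈ -54680.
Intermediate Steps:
b(Q, B) = B*Q
b(39, -1402) + (1041608/(-449048) + g(-888)/((-333 + 598)²)) = -1402*39 + (1041608/(-449048) + (889 - 1*(-888))/((-333 + 598)²)) = -54678 + (1041608*(-1/449048) + (889 + 888)/(265²)) = -54678 + (-130201/56131 + 1777/70225) = -54678 - 9043620438/3941799475 = -215538755314488/3941799475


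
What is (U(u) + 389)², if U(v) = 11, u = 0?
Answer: 160000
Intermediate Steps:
(U(u) + 389)² = (11 + 389)² = 400² = 160000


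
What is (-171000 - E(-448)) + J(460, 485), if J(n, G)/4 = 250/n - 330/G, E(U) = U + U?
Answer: -379503246/2231 ≈ -1.7010e+5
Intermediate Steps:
E(U) = 2*U
J(n, G) = -1320/G + 1000/n (J(n, G) = 4*(250/n - 330/G) = 4*(-330/G + 250/n) = -1320/G + 1000/n)
(-171000 - E(-448)) + J(460, 485) = (-171000 - 2*(-448)) + (-1320/485 + 1000/460) = (-171000 - 1*(-896)) + (-1320*1/485 + 1000*(1/460)) = (-171000 + 896) + (-264/97 + 50/23) = -170104 - 1222/2231 = -379503246/2231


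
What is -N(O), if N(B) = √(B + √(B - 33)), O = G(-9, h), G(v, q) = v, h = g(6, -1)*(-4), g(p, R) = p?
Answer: -√(-9 + I*√42) ≈ -1.0224 - 3.1694*I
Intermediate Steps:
h = -24 (h = 6*(-4) = -24)
O = -9
N(B) = √(B + √(-33 + B))
-N(O) = -√(-9 + √(-33 - 9)) = -√(-9 + √(-42)) = -√(-9 + I*√42)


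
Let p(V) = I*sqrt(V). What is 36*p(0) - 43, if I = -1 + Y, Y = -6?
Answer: -43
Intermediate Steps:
I = -7 (I = -1 - 6 = -7)
p(V) = -7*sqrt(V)
36*p(0) - 43 = 36*(-7*sqrt(0)) - 43 = 36*(-7*0) - 43 = 36*0 - 43 = 0 - 43 = -43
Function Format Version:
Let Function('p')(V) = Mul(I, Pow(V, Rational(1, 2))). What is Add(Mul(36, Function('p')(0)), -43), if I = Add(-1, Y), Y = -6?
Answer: -43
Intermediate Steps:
I = -7 (I = Add(-1, -6) = -7)
Function('p')(V) = Mul(-7, Pow(V, Rational(1, 2)))
Add(Mul(36, Function('p')(0)), -43) = Add(Mul(36, Mul(-7, Pow(0, Rational(1, 2)))), -43) = Add(Mul(36, Mul(-7, 0)), -43) = Add(Mul(36, 0), -43) = Add(0, -43) = -43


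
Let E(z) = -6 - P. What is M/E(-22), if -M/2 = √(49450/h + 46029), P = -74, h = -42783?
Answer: -√84248679642231/1454622 ≈ -6.3100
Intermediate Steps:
E(z) = 68 (E(z) = -6 - 1*(-74) = -6 + 74 = 68)
M = -2*√84248679642231/42783 (M = -2*√(49450/(-42783) + 46029) = -2*√(49450*(-1/42783) + 46029) = -2*√(-49450/42783 + 46029) = -2*√84248679642231/42783 ≈ -429.08)
M/E(-22) = -2*√84248679642231/42783/68 = -2*√84248679642231/42783*(1/68) = -√84248679642231/1454622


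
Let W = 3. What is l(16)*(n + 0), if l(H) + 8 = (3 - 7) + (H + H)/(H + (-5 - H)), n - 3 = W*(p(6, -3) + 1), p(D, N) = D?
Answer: -2208/5 ≈ -441.60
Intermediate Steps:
n = 24 (n = 3 + 3*(6 + 1) = 3 + 3*7 = 3 + 21 = 24)
l(H) = -12 - 2*H/5 (l(H) = -8 + ((3 - 7) + (H + H)/(H + (-5 - H))) = -8 + (-4 + (2*H)/(-5)) = -8 + (-4 + (2*H)*(-⅕)) = -8 + (-4 - 2*H/5) = -12 - 2*H/5)
l(16)*(n + 0) = (-12 - ⅖*16)*(24 + 0) = (-12 - 32/5)*24 = -92/5*24 = -2208/5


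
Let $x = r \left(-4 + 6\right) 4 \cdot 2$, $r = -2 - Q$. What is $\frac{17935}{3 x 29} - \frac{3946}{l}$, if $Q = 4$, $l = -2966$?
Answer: $- \frac{10119109}{12386016} \approx -0.81698$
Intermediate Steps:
$r = -6$ ($r = -2 - 4 = -6$)
$x = -96$ ($x = - 6 \left(-4 + 6\right) 4 \cdot 2 = \left(-6\right) 2 \cdot 4 \cdot 2 = \left(-12\right) 4 \cdot 2 = \left(-48\right) 2 = -96$)
$\frac{17935}{3 x 29} - \frac{3946}{l} = \frac{17935}{3 \left(-96\right) 29} - \frac{3946}{-2966} = \frac{17935}{\left(-288\right) 29} - - \frac{1973}{1483} = \frac{17935}{-8352} + \frac{1973}{1483} = 17935 \left(- \frac{1}{8352}\right) + \frac{1973}{1483} = - \frac{17935}{8352} + \frac{1973}{1483} = - \frac{10119109}{12386016}$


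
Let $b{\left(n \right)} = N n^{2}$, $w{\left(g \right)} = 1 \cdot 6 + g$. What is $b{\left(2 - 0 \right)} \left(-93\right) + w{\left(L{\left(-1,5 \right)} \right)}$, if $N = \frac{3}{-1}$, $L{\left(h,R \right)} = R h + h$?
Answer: $1116$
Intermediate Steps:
$L{\left(h,R \right)} = h + R h$
$w{\left(g \right)} = 6 + g$
$N = -3$ ($N = 3 \left(-1\right) = -3$)
$b{\left(n \right)} = - 3 n^{2}$
$b{\left(2 - 0 \right)} \left(-93\right) + w{\left(L{\left(-1,5 \right)} \right)} = - 3 \left(2 - 0\right)^{2} \left(-93\right) + \left(6 - \left(1 + 5\right)\right) = - 3 \left(2 + 0\right)^{2} \left(-93\right) + \left(6 - 6\right) = - 3 \cdot 2^{2} \left(-93\right) + \left(6 - 6\right) = \left(-3\right) 4 \left(-93\right) + 0 = \left(-12\right) \left(-93\right) + 0 = 1116 + 0 = 1116$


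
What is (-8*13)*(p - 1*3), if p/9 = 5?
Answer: -4368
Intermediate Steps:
p = 45 (p = 9*5 = 45)
(-8*13)*(p - 1*3) = (-8*13)*(45 - 1*3) = -104*(45 - 3) = -104*42 = -4368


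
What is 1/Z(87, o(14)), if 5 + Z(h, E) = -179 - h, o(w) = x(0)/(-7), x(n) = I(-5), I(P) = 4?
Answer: -1/271 ≈ -0.0036900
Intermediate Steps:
x(n) = 4
o(w) = -4/7 (o(w) = 4/(-7) = 4*(-⅐) = -4/7)
Z(h, E) = -184 - h (Z(h, E) = -5 + (-179 - h) = -184 - h)
1/Z(87, o(14)) = 1/(-184 - 1*87) = 1/(-184 - 87) = 1/(-271) = -1/271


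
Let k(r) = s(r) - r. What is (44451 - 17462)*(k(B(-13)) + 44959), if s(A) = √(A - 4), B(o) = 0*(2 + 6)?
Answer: 1213398451 + 53978*I ≈ 1.2134e+9 + 53978.0*I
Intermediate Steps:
B(o) = 0 (B(o) = 0*8 = 0)
s(A) = √(-4 + A)
k(r) = √(-4 + r) - r
(44451 - 17462)*(k(B(-13)) + 44959) = (44451 - 17462)*((√(-4 + 0) - 1*0) + 44959) = 26989*((√(-4) + 0) + 44959) = 26989*((2*I + 0) + 44959) = 26989*(2*I + 44959) = 26989*(44959 + 2*I) = 1213398451 + 53978*I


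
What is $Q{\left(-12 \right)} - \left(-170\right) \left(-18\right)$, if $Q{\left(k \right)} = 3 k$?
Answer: $-3096$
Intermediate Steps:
$Q{\left(-12 \right)} - \left(-170\right) \left(-18\right) = 3 \left(-12\right) - \left(-170\right) \left(-18\right) = -36 - 3060 = -3096$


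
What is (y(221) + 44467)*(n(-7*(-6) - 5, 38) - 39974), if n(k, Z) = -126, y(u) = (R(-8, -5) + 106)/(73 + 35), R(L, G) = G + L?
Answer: -16048451075/9 ≈ -1.7832e+9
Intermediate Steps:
y(u) = 31/36 (y(u) = ((-5 - 8) + 106)/(73 + 35) = (-13 + 106)/108 = 93*(1/108) = 31/36)
(y(221) + 44467)*(n(-7*(-6) - 5, 38) - 39974) = (31/36 + 44467)*(-126 - 39974) = (1600843/36)*(-40100) = -16048451075/9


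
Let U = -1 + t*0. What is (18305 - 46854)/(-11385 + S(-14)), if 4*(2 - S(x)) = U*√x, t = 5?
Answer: 2599786136/1036581519 + 57098*I*√14/1036581519 ≈ 2.508 + 0.0002061*I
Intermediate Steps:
U = -1 (U = -1 + 5*0 = -1 + 0 = -1)
S(x) = 2 + √x/4 (S(x) = 2 - (-1)*√x/4 = 2 + √x/4)
(18305 - 46854)/(-11385 + S(-14)) = (18305 - 46854)/(-11385 + (2 + √(-14)/4)) = -28549/(-11385 + (2 + (I*√14)/4)) = -28549/(-11385 + (2 + I*√14/4)) = -28549/(-11383 + I*√14/4)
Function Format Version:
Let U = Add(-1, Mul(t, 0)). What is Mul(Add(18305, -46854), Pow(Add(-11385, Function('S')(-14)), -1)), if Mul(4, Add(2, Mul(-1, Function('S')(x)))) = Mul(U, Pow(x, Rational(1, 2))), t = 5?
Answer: Add(Rational(2599786136, 1036581519), Mul(Rational(57098, 1036581519), I, Pow(14, Rational(1, 2)))) ≈ Add(2.5080, Mul(0.00020610, I))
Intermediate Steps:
U = -1 (U = Add(-1, Mul(5, 0)) = Add(-1, 0) = -1)
Function('S')(x) = Add(2, Mul(Rational(1, 4), Pow(x, Rational(1, 2)))) (Function('S')(x) = Add(2, Mul(Rational(-1, 4), Mul(-1, Pow(x, Rational(1, 2))))) = Add(2, Mul(Rational(1, 4), Pow(x, Rational(1, 2)))))
Mul(Add(18305, -46854), Pow(Add(-11385, Function('S')(-14)), -1)) = Mul(Add(18305, -46854), Pow(Add(-11385, Add(2, Mul(Rational(1, 4), Pow(-14, Rational(1, 2))))), -1)) = Mul(-28549, Pow(Add(-11385, Add(2, Mul(Rational(1, 4), Mul(I, Pow(14, Rational(1, 2)))))), -1)) = Mul(-28549, Pow(Add(-11385, Add(2, Mul(Rational(1, 4), I, Pow(14, Rational(1, 2))))), -1)) = Mul(-28549, Pow(Add(-11383, Mul(Rational(1, 4), I, Pow(14, Rational(1, 2)))), -1))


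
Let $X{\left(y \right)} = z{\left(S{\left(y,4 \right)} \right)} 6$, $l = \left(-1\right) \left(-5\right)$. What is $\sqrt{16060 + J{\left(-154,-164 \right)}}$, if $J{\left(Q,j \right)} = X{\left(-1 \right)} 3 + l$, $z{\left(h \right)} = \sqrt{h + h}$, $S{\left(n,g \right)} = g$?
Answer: $3 \sqrt{1785 + 4 \sqrt{2}} \approx 126.95$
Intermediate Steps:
$z{\left(h \right)} = \sqrt{2} \sqrt{h}$ ($z{\left(h \right)} = \sqrt{2 h} = \sqrt{2} \sqrt{h}$)
$l = 5$
$X{\left(y \right)} = 12 \sqrt{2}$ ($X{\left(y \right)} = \sqrt{2} \sqrt{4} \cdot 6 = \sqrt{2} \cdot 2 \cdot 6 = 2 \sqrt{2} \cdot 6 = 12 \sqrt{2}$)
$J{\left(Q,j \right)} = 5 + 36 \sqrt{2}$ ($J{\left(Q,j \right)} = 12 \sqrt{2} \cdot 3 + 5 = 36 \sqrt{2} + 5 = 5 + 36 \sqrt{2}$)
$\sqrt{16060 + J{\left(-154,-164 \right)}} = \sqrt{16060 + \left(5 + 36 \sqrt{2}\right)} = \sqrt{16065 + 36 \sqrt{2}}$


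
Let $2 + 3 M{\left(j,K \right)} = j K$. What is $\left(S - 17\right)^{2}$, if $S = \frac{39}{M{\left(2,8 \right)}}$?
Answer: $\frac{14641}{196} \approx 74.699$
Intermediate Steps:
$M{\left(j,K \right)} = - \frac{2}{3} + \frac{K j}{3}$ ($M{\left(j,K \right)} = - \frac{2}{3} + \frac{j K}{3} = - \frac{2}{3} + \frac{K j}{3}$)
$S = \frac{117}{14}$ ($S = \frac{39}{- \frac{2}{3} + \frac{1}{3} \cdot 8 \cdot 2} = \frac{39}{- \frac{2}{3} + \frac{16}{3}} = \frac{39}{\frac{14}{3}} = 39 \cdot \frac{3}{14} = \frac{117}{14} \approx 8.3571$)
$\left(S - 17\right)^{2} = \left(\frac{117}{14} - 17\right)^{2} = \left(- \frac{121}{14}\right)^{2} = \frac{14641}{196}$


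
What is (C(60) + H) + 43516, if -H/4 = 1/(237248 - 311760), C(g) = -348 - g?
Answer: 803015825/18628 ≈ 43108.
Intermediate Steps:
H = 1/18628 (H = -4/(237248 - 311760) = -4/(-74512) = -4*(-1/74512) = 1/18628 ≈ 5.3683e-5)
(C(60) + H) + 43516 = ((-348 - 1*60) + 1/18628) + 43516 = ((-348 - 60) + 1/18628) + 43516 = (-408 + 1/18628) + 43516 = -7600223/18628 + 43516 = 803015825/18628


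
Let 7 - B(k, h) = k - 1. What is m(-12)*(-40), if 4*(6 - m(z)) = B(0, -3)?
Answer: -160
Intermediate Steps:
B(k, h) = 8 - k (B(k, h) = 7 - (k - 1) = 7 - (-1 + k) = 7 + (1 - k) = 8 - k)
m(z) = 4 (m(z) = 6 - (8 - 1*0)/4 = 6 - (8 + 0)/4 = 6 - ¼*8 = 6 - 2 = 4)
m(-12)*(-40) = 4*(-40) = -160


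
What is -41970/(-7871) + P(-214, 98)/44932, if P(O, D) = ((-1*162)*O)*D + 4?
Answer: 7156816667/88414943 ≈ 80.946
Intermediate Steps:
P(O, D) = 4 - 162*D*O (P(O, D) = (-162*O)*D + 4 = -162*D*O + 4 = 4 - 162*D*O)
-41970/(-7871) + P(-214, 98)/44932 = -41970/(-7871) + (4 - 162*98*(-214))/44932 = -41970*(-1/7871) + (4 + 3397464)*(1/44932) = 41970/7871 + 3397468*(1/44932) = 41970/7871 + 849367/11233 = 7156816667/88414943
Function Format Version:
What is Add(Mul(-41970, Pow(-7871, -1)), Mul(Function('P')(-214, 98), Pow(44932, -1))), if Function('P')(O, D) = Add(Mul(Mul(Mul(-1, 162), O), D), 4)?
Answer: Rational(7156816667, 88414943) ≈ 80.946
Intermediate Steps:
Function('P')(O, D) = Add(4, Mul(-162, D, O)) (Function('P')(O, D) = Add(Mul(Mul(-162, O), D), 4) = Add(Mul(-162, D, O), 4) = Add(4, Mul(-162, D, O)))
Add(Mul(-41970, Pow(-7871, -1)), Mul(Function('P')(-214, 98), Pow(44932, -1))) = Add(Mul(-41970, Pow(-7871, -1)), Mul(Add(4, Mul(-162, 98, -214)), Pow(44932, -1))) = Add(Mul(-41970, Rational(-1, 7871)), Mul(Add(4, 3397464), Rational(1, 44932))) = Add(Rational(41970, 7871), Mul(3397468, Rational(1, 44932))) = Add(Rational(41970, 7871), Rational(849367, 11233)) = Rational(7156816667, 88414943)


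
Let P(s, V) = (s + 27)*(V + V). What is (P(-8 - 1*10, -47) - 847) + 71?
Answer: -1622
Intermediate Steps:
P(s, V) = 2*V*(27 + s) (P(s, V) = (27 + s)*(2*V) = 2*V*(27 + s))
(P(-8 - 1*10, -47) - 847) + 71 = (2*(-47)*(27 + (-8 - 1*10)) - 847) + 71 = (2*(-47)*(27 + (-8 - 10)) - 847) + 71 = (2*(-47)*(27 - 18) - 847) + 71 = (2*(-47)*9 - 847) + 71 = (-846 - 847) + 71 = -1693 + 71 = -1622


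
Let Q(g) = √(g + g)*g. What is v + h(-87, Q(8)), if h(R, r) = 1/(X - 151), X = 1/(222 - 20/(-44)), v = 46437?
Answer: 17157818935/369486 ≈ 46437.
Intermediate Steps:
X = 11/2447 (X = 1/(222 - 20*(-1/44)) = 1/(222 + 5/11) = 1/(2447/11) = 11/2447 ≈ 0.0044953)
Q(g) = √2*g^(3/2) (Q(g) = √(2*g)*g = (√2*√g)*g = √2*g^(3/2))
h(R, r) = -2447/369486 (h(R, r) = 1/(11/2447 - 151) = 1/(-369486/2447) = -2447/369486)
v + h(-87, Q(8)) = 46437 - 2447/369486 = 17157818935/369486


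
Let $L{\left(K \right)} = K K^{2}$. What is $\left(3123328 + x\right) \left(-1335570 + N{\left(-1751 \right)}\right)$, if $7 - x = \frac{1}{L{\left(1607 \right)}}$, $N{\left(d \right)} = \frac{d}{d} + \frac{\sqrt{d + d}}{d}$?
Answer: $- \frac{17311413428791401209376}{4149995543} - \frac{12961826329295904 i \sqrt{3502}}{7266642195793} \approx -4.1714 \cdot 10^{12} - 1.0556 \cdot 10^{5} i$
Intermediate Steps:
$L{\left(K \right)} = K^{3}$
$N{\left(d \right)} = 1 + \frac{\sqrt{2}}{\sqrt{d}}$ ($N{\left(d \right)} = 1 + \frac{\sqrt{2 d}}{d} = 1 + \frac{\sqrt{2} \sqrt{d}}{d} = 1 + \frac{\sqrt{2}}{\sqrt{d}}$)
$x = \frac{29049968800}{4149995543}$ ($x = 7 - \frac{1}{1607^{3}} = 7 - \frac{1}{4149995543} = \frac{29049968800}{4149995543} \approx 7.0$)
$\left(3123328 + x\right) \left(-1335570 + N{\left(-1751 \right)}\right) = \left(3123328 + \frac{29049968800}{4149995543}\right) \left(-1335570 + \left(1 + \frac{\sqrt{2}}{i \sqrt{1751}}\right)\right) = \frac{12961826329295904 \left(-1335570 + \left(1 + \sqrt{2} \left(- \frac{i \sqrt{1751}}{1751}\right)\right)\right)}{4149995543} = \frac{12961826329295904 \left(-1335570 + \left(1 - \frac{i \sqrt{3502}}{1751}\right)\right)}{4149995543} = \frac{12961826329295904 \left(-1335569 - \frac{i \sqrt{3502}}{1751}\right)}{4149995543} = - \frac{17311413428791401209376}{4149995543} - \frac{12961826329295904 i \sqrt{3502}}{7266642195793}$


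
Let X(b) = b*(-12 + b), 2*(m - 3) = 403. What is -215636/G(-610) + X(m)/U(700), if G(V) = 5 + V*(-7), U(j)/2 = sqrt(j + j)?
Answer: -215636/4275 + 4499*sqrt(14)/32 ≈ 475.61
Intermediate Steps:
m = 409/2 (m = 3 + (1/2)*403 = 3 + 403/2 = 409/2 ≈ 204.50)
U(j) = 2*sqrt(2)*sqrt(j) (U(j) = 2*sqrt(j + j) = 2*sqrt(2*j) = 2*(sqrt(2)*sqrt(j)) = 2*sqrt(2)*sqrt(j))
G(V) = 5 - 7*V
-215636/G(-610) + X(m)/U(700) = -215636/(5 - 7*(-610)) + (409*(-12 + 409/2)/2)/((2*sqrt(2)*sqrt(700))) = -215636/(5 + 4270) + ((409/2)*(385/2))/((2*sqrt(2)*(10*sqrt(7)))) = -215636/4275 + 157465/(4*((20*sqrt(14)))) = -215636*1/4275 + 157465*(sqrt(14)/280)/4 = -215636/4275 + 4499*sqrt(14)/32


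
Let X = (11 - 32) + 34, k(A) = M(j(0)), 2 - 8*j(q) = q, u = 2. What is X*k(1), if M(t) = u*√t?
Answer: 13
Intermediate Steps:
j(q) = ¼ - q/8
M(t) = 2*√t
k(A) = 1 (k(A) = 2*√(¼ - ⅛*0) = 2*√(¼ + 0) = 2*√(¼) = 2*(½) = 1)
X = 13 (X = -21 + 34 = 13)
X*k(1) = 13*1 = 13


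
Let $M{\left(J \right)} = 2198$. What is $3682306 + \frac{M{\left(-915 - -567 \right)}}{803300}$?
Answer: $\frac{1478998205999}{401650} \approx 3.6823 \cdot 10^{6}$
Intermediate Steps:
$3682306 + \frac{M{\left(-915 - -567 \right)}}{803300} = 3682306 + \frac{2198}{803300} = 3682306 + 2198 \cdot \frac{1}{803300} = 3682306 + \frac{1099}{401650} = \frac{1478998205999}{401650}$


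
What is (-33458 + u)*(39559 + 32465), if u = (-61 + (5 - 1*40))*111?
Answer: -3177266736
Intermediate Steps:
u = -10656 (u = (-61 + (5 - 40))*111 = (-61 - 35)*111 = -96*111 = -10656)
(-33458 + u)*(39559 + 32465) = (-33458 - 10656)*(39559 + 32465) = -44114*72024 = -3177266736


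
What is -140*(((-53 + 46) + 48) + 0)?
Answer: -5740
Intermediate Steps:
-140*(((-53 + 46) + 48) + 0) = -140*((-7 + 48) + 0) = -140*(41 + 0) = -140*41 = -5740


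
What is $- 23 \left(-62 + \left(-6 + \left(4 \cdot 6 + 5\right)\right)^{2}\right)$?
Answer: $-10741$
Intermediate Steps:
$- 23 \left(-62 + \left(-6 + \left(4 \cdot 6 + 5\right)\right)^{2}\right) = - 23 \left(-62 + \left(-6 + \left(24 + 5\right)\right)^{2}\right) = - 23 \left(-62 + \left(-6 + 29\right)^{2}\right) = - 23 \left(-62 + 23^{2}\right) = - 23 \left(-62 + 529\right) = \left(-23\right) 467 = -10741$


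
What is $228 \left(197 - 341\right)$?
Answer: $-32832$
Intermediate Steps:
$228 \left(197 - 341\right) = 228 \left(-144\right) = -32832$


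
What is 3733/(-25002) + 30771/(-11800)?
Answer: -406692971/147511800 ≈ -2.7570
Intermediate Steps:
3733/(-25002) + 30771/(-11800) = 3733*(-1/25002) + 30771*(-1/11800) = -3733/25002 - 30771/11800 = -406692971/147511800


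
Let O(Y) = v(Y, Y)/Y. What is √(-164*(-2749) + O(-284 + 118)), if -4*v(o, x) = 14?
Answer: √12423237397/166 ≈ 671.44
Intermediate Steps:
v(o, x) = -7/2 (v(o, x) = -¼*14 = -7/2)
O(Y) = -7/(2*Y)
√(-164*(-2749) + O(-284 + 118)) = √(-164*(-2749) - 7/(2*(-284 + 118))) = √(450836 - 7/2/(-166)) = √(450836 - 7/2*(-1/166)) = √(450836 + 7/332) = √(149677559/332) = √12423237397/166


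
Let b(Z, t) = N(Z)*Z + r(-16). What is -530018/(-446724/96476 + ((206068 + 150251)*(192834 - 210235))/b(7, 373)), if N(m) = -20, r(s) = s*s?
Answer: 1482886480472/149545215534357 ≈ 0.0099160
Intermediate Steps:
r(s) = s**2
b(Z, t) = 256 - 20*Z (b(Z, t) = -20*Z + (-16)**2 = -20*Z + 256 = 256 - 20*Z)
-530018/(-446724/96476 + ((206068 + 150251)*(192834 - 210235))/b(7, 373)) = -530018/(-446724/96476 + ((206068 + 150251)*(192834 - 210235))/(256 - 20*7)) = -530018/(-446724*1/96476 + (356319*(-17401))/(256 - 140)) = -530018/(-111681/24119 - 6200306919/116) = -530018/(-149545215534357/2797804) = -530018*(-2797804/149545215534357) = 1482886480472/149545215534357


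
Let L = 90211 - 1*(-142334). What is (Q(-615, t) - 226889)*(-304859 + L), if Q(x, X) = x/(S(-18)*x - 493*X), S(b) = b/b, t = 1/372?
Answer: 17998675349282/1097 ≈ 1.6407e+10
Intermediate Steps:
t = 1/372 ≈ 0.0026882
S(b) = 1
L = 232545 (L = 90211 + 142334 = 232545)
Q(x, X) = x/(x - 493*X) (Q(x, X) = x/(1*x - 493*X) = x/(x - 493*X))
(Q(-615, t) - 226889)*(-304859 + L) = (-615/(-615 - 493*1/372) - 226889)*(-304859 + 232545) = (-615/(-615 - 493/372) - 226889)*(-72314) = (-615/(-229273/372) - 226889)*(-72314) = (-615*(-372/229273) - 226889)*(-72314) = (228780/229273 - 226889)*(-72314) = -52019292917/229273*(-72314) = 17998675349282/1097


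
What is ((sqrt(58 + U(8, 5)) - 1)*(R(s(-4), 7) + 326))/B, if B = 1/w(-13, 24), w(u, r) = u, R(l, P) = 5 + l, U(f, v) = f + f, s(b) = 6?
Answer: 4381 - 4381*sqrt(74) ≈ -33306.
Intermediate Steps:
U(f, v) = 2*f
B = -1/13 (B = 1/(-13) = -1/13 ≈ -0.076923)
((sqrt(58 + U(8, 5)) - 1)*(R(s(-4), 7) + 326))/B = ((sqrt(58 + 2*8) - 1)*((5 + 6) + 326))/(-1/13) = ((sqrt(58 + 16) - 1)*(11 + 326))*(-13) = ((sqrt(74) - 1)*337)*(-13) = ((-1 + sqrt(74))*337)*(-13) = (-337 + 337*sqrt(74))*(-13) = 4381 - 4381*sqrt(74)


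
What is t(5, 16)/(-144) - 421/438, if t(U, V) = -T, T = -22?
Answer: -5855/5256 ≈ -1.1140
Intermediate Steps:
t(U, V) = 22 (t(U, V) = -1*(-22) = 22)
t(5, 16)/(-144) - 421/438 = 22/(-144) - 421/438 = 22*(-1/144) - 421*1/438 = -11/72 - 421/438 = -5855/5256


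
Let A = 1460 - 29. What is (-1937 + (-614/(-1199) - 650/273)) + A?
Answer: -12787630/25179 ≈ -507.87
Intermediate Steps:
A = 1431
(-1937 + (-614/(-1199) - 650/273)) + A = (-1937 + (-614/(-1199) - 650/273)) + 1431 = (-1937 + (-614*(-1/1199) - 650*1/273)) + 1431 = (-1937 + (614/1199 - 50/21)) + 1431 = (-1937 - 47056/25179) + 1431 = -48818779/25179 + 1431 = -12787630/25179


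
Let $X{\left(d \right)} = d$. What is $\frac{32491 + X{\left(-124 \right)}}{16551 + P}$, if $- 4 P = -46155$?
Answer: $\frac{43156}{37453} \approx 1.1523$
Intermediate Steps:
$P = \frac{46155}{4}$ ($P = \left(- \frac{1}{4}\right) \left(-46155\right) = \frac{46155}{4} \approx 11539.0$)
$\frac{32491 + X{\left(-124 \right)}}{16551 + P} = \frac{32491 - 124}{16551 + \frac{46155}{4}} = \frac{32367}{\frac{112359}{4}} = 32367 \cdot \frac{4}{112359} = \frac{43156}{37453}$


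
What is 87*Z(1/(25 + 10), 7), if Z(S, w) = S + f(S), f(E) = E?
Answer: 174/35 ≈ 4.9714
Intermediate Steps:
Z(S, w) = 2*S (Z(S, w) = S + S = 2*S)
87*Z(1/(25 + 10), 7) = 87*(2/(25 + 10)) = 87*(2/35) = 174/35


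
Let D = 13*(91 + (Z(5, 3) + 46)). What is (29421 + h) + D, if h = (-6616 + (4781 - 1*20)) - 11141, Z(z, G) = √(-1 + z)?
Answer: 18232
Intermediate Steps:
h = -12996 (h = (-6616 + (4781 - 20)) - 11141 = (-6616 + 4761) - 11141 = -1855 - 11141 = -12996)
D = 1807 (D = 13*(91 + (√(-1 + 5) + 46)) = 13*(91 + (√4 + 46)) = 13*(91 + (2 + 46)) = 13*(91 + 48) = 13*139 = 1807)
(29421 + h) + D = (29421 - 12996) + 1807 = 16425 + 1807 = 18232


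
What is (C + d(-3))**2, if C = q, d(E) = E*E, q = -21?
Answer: 144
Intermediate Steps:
d(E) = E**2
C = -21
(C + d(-3))**2 = (-21 + (-3)**2)**2 = (-21 + 9)**2 = (-12)**2 = 144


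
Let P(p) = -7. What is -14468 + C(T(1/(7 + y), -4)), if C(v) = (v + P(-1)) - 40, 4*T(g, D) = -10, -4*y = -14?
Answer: -29035/2 ≈ -14518.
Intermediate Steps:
y = 7/2 (y = -¼*(-14) = 7/2 ≈ 3.5000)
T(g, D) = -5/2 (T(g, D) = (¼)*(-10) = -5/2)
C(v) = -47 + v (C(v) = (v - 7) - 40 = (-7 + v) - 40 = -47 + v)
-14468 + C(T(1/(7 + y), -4)) = -14468 + (-47 - 5/2) = -14468 - 99/2 = -29035/2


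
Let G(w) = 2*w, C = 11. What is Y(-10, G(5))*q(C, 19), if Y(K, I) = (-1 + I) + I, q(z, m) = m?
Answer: 361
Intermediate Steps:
Y(K, I) = -1 + 2*I
Y(-10, G(5))*q(C, 19) = (-1 + 2*(2*5))*19 = (-1 + 2*10)*19 = (-1 + 20)*19 = 19*19 = 361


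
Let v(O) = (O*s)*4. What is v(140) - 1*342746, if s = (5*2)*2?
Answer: -331546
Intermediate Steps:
s = 20 (s = 10*2 = 20)
v(O) = 80*O (v(O) = (O*20)*4 = (20*O)*4 = 80*O)
v(140) - 1*342746 = 80*140 - 1*342746 = 11200 - 342746 = -331546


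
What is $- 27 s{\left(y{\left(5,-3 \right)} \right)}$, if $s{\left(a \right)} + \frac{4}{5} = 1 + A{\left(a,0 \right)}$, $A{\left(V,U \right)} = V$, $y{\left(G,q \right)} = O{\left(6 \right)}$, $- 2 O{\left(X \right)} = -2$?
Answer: $- \frac{162}{5} \approx -32.4$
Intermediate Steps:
$O{\left(X \right)} = 1$ ($O{\left(X \right)} = \left(- \frac{1}{2}\right) \left(-2\right) = 1$)
$y{\left(G,q \right)} = 1$
$s{\left(a \right)} = \frac{1}{5} + a$ ($s{\left(a \right)} = - \frac{4}{5} + \left(1 + a\right) = \frac{1}{5} + a$)
$- 27 s{\left(y{\left(5,-3 \right)} \right)} = - 27 \left(\frac{1}{5} + 1\right) = \left(-27\right) \frac{6}{5} = - \frac{162}{5}$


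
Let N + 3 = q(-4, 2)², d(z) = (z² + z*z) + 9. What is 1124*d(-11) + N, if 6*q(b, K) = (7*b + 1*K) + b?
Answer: 282146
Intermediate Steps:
d(z) = 9 + 2*z² (d(z) = (z² + z²) + 9 = 2*z² + 9 = 9 + 2*z²)
q(b, K) = K/6 + 4*b/3 (q(b, K) = ((7*b + 1*K) + b)/6 = ((7*b + K) + b)/6 = ((K + 7*b) + b)/6 = (K + 8*b)/6 = K/6 + 4*b/3)
N = 22 (N = -3 + ((⅙)*2 + (4/3)*(-4))² = -3 + (⅓ - 16/3)² = -3 + (-5)² = -3 + 25 = 22)
1124*d(-11) + N = 1124*(9 + 2*(-11)²) + 22 = 1124*(9 + 2*121) + 22 = 1124*(9 + 242) + 22 = 1124*251 + 22 = 282124 + 22 = 282146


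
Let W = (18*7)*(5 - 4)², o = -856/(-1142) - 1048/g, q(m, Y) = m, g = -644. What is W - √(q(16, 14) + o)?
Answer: 126 - √155308782986/91931 ≈ 121.71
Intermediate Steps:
o = 218510/91931 (o = -856/(-1142) - 1048/(-644) = -856*(-1/1142) - 1048*(-1/644) = 428/571 + 262/161 = 218510/91931 ≈ 2.3769)
W = 126 (W = 126*1² = 126*1 = 126)
W - √(q(16, 14) + o) = 126 - √(16 + 218510/91931) = 126 - √(1689406/91931) = 126 - √155308782986/91931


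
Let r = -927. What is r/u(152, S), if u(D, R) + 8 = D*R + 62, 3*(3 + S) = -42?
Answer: 927/2530 ≈ 0.36640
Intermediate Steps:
S = -17 (S = -3 + (1/3)*(-42) = -3 - 14 = -17)
u(D, R) = 54 + D*R (u(D, R) = -8 + (D*R + 62) = -8 + (62 + D*R) = 54 + D*R)
r/u(152, S) = -927/(54 + 152*(-17)) = -927/(54 - 2584) = -927/(-2530) = -927*(-1/2530) = 927/2530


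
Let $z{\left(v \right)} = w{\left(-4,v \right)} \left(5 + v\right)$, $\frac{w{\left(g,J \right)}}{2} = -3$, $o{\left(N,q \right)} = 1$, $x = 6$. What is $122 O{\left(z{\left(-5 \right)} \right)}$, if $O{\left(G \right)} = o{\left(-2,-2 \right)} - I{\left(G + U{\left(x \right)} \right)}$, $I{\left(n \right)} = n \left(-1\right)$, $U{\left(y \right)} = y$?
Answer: $854$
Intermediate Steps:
$w{\left(g,J \right)} = -6$ ($w{\left(g,J \right)} = 2 \left(-3\right) = -6$)
$I{\left(n \right)} = - n$
$z{\left(v \right)} = -30 - 6 v$ ($z{\left(v \right)} = - 6 \left(5 + v\right) = -30 - 6 v$)
$O{\left(G \right)} = 7 + G$ ($O{\left(G \right)} = 1 - - (G + 6) = 1 - - (6 + G) = 1 - \left(-6 - G\right) = 1 + \left(6 + G\right) = 7 + G$)
$122 O{\left(z{\left(-5 \right)} \right)} = 122 \left(7 - 0\right) = 122 \left(7 + \left(-30 + 30\right)\right) = 122 \left(7 + 0\right) = 122 \cdot 7 = 854$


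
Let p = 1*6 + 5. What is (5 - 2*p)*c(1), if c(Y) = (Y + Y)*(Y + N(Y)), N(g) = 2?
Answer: -102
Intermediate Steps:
p = 11 (p = 6 + 5 = 11)
c(Y) = 2*Y*(2 + Y) (c(Y) = (Y + Y)*(Y + 2) = (2*Y)*(2 + Y) = 2*Y*(2 + Y))
(5 - 2*p)*c(1) = (5 - 2*11)*(2*1*(2 + 1)) = (5 - 22)*(2*1*3) = -17*6 = -102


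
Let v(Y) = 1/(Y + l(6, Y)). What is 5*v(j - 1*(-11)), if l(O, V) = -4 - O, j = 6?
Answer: 5/7 ≈ 0.71429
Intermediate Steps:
v(Y) = 1/(-10 + Y) (v(Y) = 1/(Y + (-4 - 1*6)) = 1/(Y + (-4 - 6)) = 1/(Y - 10) = 1/(-10 + Y))
5*v(j - 1*(-11)) = 5/(-10 + (6 - 1*(-11))) = 5/(-10 + (6 + 11)) = 5/(-10 + 17) = 5/7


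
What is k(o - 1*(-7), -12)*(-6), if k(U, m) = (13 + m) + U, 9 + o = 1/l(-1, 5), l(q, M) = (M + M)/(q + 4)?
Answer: 21/5 ≈ 4.2000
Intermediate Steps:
l(q, M) = 2*M/(4 + q) (l(q, M) = (2*M)/(4 + q) = 2*M/(4 + q))
o = -87/10 (o = -9 + 1/(2*5/(4 - 1)) = -9 + 1/(2*5/3) = -9 + 1/(2*5*(⅓)) = -9 + 1/(10/3) = -9 + 3/10 = -87/10 ≈ -8.7000)
k(U, m) = 13 + U + m
k(o - 1*(-7), -12)*(-6) = (13 + (-87/10 - 1*(-7)) - 12)*(-6) = (13 + (-87/10 + 7) - 12)*(-6) = (13 - 17/10 - 12)*(-6) = -7/10*(-6) = 21/5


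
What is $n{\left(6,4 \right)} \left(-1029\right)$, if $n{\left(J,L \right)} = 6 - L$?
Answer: $-2058$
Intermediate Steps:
$n{\left(6,4 \right)} \left(-1029\right) = \left(6 - 4\right) \left(-1029\right) = 2 \left(-1029\right) = -2058$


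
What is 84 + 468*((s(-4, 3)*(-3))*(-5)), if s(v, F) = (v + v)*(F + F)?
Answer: -336876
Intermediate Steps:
s(v, F) = 4*F*v (s(v, F) = (2*v)*(2*F) = 4*F*v)
84 + 468*((s(-4, 3)*(-3))*(-5)) = 84 + 468*(((4*3*(-4))*(-3))*(-5)) = 84 + 468*(-48*(-3)*(-5)) = 84 + 468*(144*(-5)) = 84 + 468*(-720) = 84 - 336960 = -336876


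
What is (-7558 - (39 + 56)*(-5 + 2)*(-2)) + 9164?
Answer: 1036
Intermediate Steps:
(-7558 - (39 + 56)*(-5 + 2)*(-2)) + 9164 = (-7558 - 95*(-3*(-2))) + 9164 = (-7558 - 95*6) + 9164 = (-7558 - 1*570) + 9164 = (-7558 - 570) + 9164 = -8128 + 9164 = 1036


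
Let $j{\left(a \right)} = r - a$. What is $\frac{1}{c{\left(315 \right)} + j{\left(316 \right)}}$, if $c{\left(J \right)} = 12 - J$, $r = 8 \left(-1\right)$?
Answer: $- \frac{1}{627} \approx -0.0015949$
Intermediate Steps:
$r = -8$
$j{\left(a \right)} = -8 - a$
$\frac{1}{c{\left(315 \right)} + j{\left(316 \right)}} = \frac{1}{\left(12 - 315\right) - 324} = \frac{1}{-303 - 324} = \frac{1}{-627} = - \frac{1}{627}$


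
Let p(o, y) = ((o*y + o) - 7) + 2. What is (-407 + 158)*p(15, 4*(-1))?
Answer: 12450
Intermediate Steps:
p(o, y) = -5 + o + o*y (p(o, y) = ((o + o*y) - 7) + 2 = (-7 + o + o*y) + 2 = -5 + o + o*y)
(-407 + 158)*p(15, 4*(-1)) = (-407 + 158)*(-5 + 15 + 15*(4*(-1))) = -249*(-5 + 15 + 15*(-4)) = -249*(-5 + 15 - 60) = -249*(-50) = 12450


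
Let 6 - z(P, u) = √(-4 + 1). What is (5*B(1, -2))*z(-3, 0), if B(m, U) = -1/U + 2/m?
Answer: 75 - 25*I*√3/2 ≈ 75.0 - 21.651*I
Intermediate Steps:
z(P, u) = 6 - I*√3 (z(P, u) = 6 - √(-4 + 1) = 6 - √(-3) = 6 - I*√3)
(5*B(1, -2))*z(-3, 0) = (5*(-1/(-2) + 2/1))*(6 - I*√3) = (5*(-1*(-½) + 2*1))*(6 - I*√3) = (5*(½ + 2))*(6 - I*√3) = (5*(5/2))*(6 - I*√3) = 25*(6 - I*√3)/2 = 75 - 25*I*√3/2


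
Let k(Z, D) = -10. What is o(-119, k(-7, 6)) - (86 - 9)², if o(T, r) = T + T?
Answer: -6167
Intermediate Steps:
o(T, r) = 2*T
o(-119, k(-7, 6)) - (86 - 9)² = 2*(-119) - (86 - 9)² = -238 - 1*77² = -238 - 1*5929 = -238 - 5929 = -6167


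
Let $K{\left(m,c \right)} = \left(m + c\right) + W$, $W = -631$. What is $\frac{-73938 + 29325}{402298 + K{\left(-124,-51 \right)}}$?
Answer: $- \frac{44613}{401492} \approx -0.11112$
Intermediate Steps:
$K{\left(m,c \right)} = -631 + c + m$ ($K{\left(m,c \right)} = \left(m + c\right) - 631 = \left(c + m\right) - 631 = -631 + c + m$)
$\frac{-73938 + 29325}{402298 + K{\left(-124,-51 \right)}} = \frac{-73938 + 29325}{402298 - 806} = - \frac{44613}{402298 - 806} = - \frac{44613}{401492}$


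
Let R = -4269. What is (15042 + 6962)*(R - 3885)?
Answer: -179420616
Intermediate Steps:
(15042 + 6962)*(R - 3885) = (15042 + 6962)*(-4269 - 3885) = 22004*(-8154) = -179420616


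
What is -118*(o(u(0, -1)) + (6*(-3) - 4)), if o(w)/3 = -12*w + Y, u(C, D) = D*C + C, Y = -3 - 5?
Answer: 5428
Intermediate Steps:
Y = -8
u(C, D) = C + C*D (u(C, D) = C*D + C = C + C*D)
o(w) = -24 - 36*w (o(w) = 3*(-12*w - 8) = 3*(-8 - 12*w) = -24 - 36*w)
-118*(o(u(0, -1)) + (6*(-3) - 4)) = -118*((-24 - 0*(1 - 1)) + (6*(-3) - 4)) = -118*((-24 - 0*0) + (-18 - 4)) = -118*((-24 - 36*0) - 22) = -118*((-24 + 0) - 22) = -118*(-24 - 22) = -118*(-46) = 5428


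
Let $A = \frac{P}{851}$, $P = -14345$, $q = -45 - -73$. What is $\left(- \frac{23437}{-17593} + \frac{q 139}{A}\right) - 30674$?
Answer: $- \frac{7799179429081}{252371585} \approx -30904.0$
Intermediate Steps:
$q = 28$ ($q = -45 + 73 = 28$)
$A = - \frac{14345}{851} \approx -16.857$
$\left(- \frac{23437}{-17593} + \frac{q 139}{A}\right) - 30674 = \left(- \frac{23437}{-17593} + \frac{28 \cdot 139}{- \frac{14345}{851}}\right) - 30674 = \left(\left(-23437\right) \left(- \frac{1}{17593}\right) + 3892 \left(- \frac{851}{14345}\right)\right) - 30674 = \left(\frac{23437}{17593} - \frac{3312092}{14345}\right) - 30674 = - \frac{57933430791}{252371585} - 30674 = - \frac{7799179429081}{252371585}$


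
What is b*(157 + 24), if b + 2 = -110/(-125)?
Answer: -5068/25 ≈ -202.72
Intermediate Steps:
b = -28/25 (b = -2 - 110/(-125) = -2 - 110*(-1/125) = -2 + 22/25 = -28/25 ≈ -1.1200)
b*(157 + 24) = -28*(157 + 24)/25 = -28/25*181 = -5068/25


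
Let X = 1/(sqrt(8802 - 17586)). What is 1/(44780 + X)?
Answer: 393347520/17614101945601 + 12*I*sqrt(61)/17614101945601 ≈ 2.2331e-5 + 5.3209e-12*I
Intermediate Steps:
X = -I*sqrt(61)/732 (X = 1/(sqrt(-8784)) = 1/(12*I*sqrt(61)) = -I*sqrt(61)/732 ≈ -0.01067*I)
1/(44780 + X) = 1/(44780 - I*sqrt(61)/732)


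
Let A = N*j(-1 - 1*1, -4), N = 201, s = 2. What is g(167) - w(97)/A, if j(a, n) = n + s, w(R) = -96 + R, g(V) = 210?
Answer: 84421/402 ≈ 210.00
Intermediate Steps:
j(a, n) = 2 + n (j(a, n) = n + 2 = 2 + n)
A = -402 (A = 201*(2 - 4) = 201*(-2) = -402)
g(167) - w(97)/A = 210 - (-96 + 97)/(-402) = 210 - (-1)/402 = 210 - 1*(-1/402) = 210 + 1/402 = 84421/402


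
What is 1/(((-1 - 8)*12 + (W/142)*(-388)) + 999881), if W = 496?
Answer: 71/70887659 ≈ 1.0016e-6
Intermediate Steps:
1/(((-1 - 8)*12 + (W/142)*(-388)) + 999881) = 1/(((-1 - 8)*12 + (496/142)*(-388)) + 999881) = 1/((-9*12 + (496*(1/142))*(-388)) + 999881) = 1/((-108 + (248/71)*(-388)) + 999881) = 1/((-108 - 96224/71) + 999881) = 1/(-103892/71 + 999881) = 1/(70887659/71) = 71/70887659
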